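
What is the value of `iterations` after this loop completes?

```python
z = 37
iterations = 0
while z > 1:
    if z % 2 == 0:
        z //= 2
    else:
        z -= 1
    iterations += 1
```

Steps to reduce 37 to 1
`iterations` takes the values: 0 → 1 → 2 → 3 → 4 → 5 → 6 → 7

Answer: 7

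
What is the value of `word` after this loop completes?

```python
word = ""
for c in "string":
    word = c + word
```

Reverse 'string'
`word` takes the values: "" → "s" → "ts" → "rts" → "irts" → "nirts" → "gnirts"

Answer: "gnirts"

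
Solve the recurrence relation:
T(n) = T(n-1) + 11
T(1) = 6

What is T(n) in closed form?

Unrolling: T(n) = T(1) + 11·(n-1) = 6 + 11(n-1) = 11n - 5.

Answer: T(n) = 11n - 5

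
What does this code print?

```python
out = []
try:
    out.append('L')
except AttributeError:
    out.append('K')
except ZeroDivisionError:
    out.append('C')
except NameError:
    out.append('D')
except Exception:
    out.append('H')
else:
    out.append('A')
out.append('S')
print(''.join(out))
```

Execution trace: 'L' (try body, no exception) → 'A' (else) → 'S' (after the try/except). Output: LAS

Answer: LAS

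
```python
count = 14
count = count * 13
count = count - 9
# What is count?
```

Trace:
`count = 14` → count = 14
`count = count * 13` → count = 182
`count = count - 9` → count = 173
So count = 173

Answer: 173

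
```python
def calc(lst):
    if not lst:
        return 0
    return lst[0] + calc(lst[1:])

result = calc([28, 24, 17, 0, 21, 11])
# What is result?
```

28 + 24 + 17 + 0 + 21 + 11 + 0 = 101

Answer: 101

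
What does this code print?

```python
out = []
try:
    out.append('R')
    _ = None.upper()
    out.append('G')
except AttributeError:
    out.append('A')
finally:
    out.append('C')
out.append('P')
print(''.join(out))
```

Execution trace: 'R' (try body) → 'A' (except AttributeError) → 'C' (finally) → 'P' (after the try/except). Output: RACP

Answer: RACP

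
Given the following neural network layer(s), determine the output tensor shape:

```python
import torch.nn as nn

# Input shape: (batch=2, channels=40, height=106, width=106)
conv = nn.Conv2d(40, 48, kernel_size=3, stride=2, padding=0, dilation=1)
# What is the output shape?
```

Input: (2, 40, 106, 106) -> Output: (2, 48, 52, 52)

Answer: (2, 48, 52, 52)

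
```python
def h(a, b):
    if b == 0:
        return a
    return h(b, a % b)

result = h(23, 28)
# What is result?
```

h(23, 28) -> h(28, 23) -> h(23, 5) -> h(5, 3) -> h(3, 2) -> h(2, 1) -> h(1, 0) -> 1

Answer: 1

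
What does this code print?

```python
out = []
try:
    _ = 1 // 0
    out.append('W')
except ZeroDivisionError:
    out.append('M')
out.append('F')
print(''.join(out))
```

Execution trace: 'M' (except ZeroDivisionError) → 'F' (after the try/except). Output: MF

Answer: MF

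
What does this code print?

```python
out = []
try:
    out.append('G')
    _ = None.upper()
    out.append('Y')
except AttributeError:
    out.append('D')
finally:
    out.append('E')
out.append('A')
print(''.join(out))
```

Execution trace: 'G' (try body) → 'D' (except AttributeError) → 'E' (finally) → 'A' (after the try/except). Output: GDEA

Answer: GDEA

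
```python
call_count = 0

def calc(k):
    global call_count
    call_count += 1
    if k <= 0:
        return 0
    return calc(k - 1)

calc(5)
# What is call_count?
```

Linear recursion stepping by 1: 6 calls from k=5 down to ≤0.

Answer: 6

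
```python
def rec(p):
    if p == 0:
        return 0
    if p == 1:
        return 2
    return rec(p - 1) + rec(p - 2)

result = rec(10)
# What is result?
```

Build up from base cases: rec(0)=0, rec(1)=2, rec(2)=2, rec(3)=4, rec(4)=6, rec(5)=10, rec(6)=16, ..., rec(10)=110

Answer: 110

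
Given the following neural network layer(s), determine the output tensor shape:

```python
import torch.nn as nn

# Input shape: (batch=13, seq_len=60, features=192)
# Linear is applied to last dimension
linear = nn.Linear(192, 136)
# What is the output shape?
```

Input: (13, 60, 192) -> Output: (13, 60, 136)

Answer: (13, 60, 136)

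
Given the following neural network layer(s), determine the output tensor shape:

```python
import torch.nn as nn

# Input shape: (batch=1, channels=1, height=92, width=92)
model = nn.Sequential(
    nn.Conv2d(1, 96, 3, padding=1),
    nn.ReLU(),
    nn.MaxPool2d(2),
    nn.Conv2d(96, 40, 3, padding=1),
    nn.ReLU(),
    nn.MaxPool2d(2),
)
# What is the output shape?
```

Input: (1, 1, 92, 92) -> after first Conv2d: (1, 96, 92, 92) -> after first MaxPool2d: (1, 96, 46, 46) -> after second Conv2d: (1, 40, 46, 46) -> Output: (1, 40, 23, 23)

Answer: (1, 40, 23, 23)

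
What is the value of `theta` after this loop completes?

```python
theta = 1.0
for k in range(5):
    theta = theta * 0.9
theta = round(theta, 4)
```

Exponential decay: 1.0 * 0.9^5
`theta` takes the values: 1.0 → 0.9 → 0.81 → 0.729 → 0.6561 → 0.59049 → 0.5905

Answer: 0.5905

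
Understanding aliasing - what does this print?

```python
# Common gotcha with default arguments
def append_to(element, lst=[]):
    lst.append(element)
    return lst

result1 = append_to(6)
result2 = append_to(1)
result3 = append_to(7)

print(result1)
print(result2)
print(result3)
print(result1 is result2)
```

Key concept: mutable default argument gotcha.
Step by step:
`result1 = append_to(6)` → result1 = [6]
`result2 = append_to(1)` → result1 = [6, 1] (same object as result2); result2 = [6, 1] (same object as result1)
`result3 = append_to(7)` → result1 = [6, 1, 7] (same object as result2, result3); result2 = [6, 1, 7] (same object as result1, result3); result3 = [6, 1, 7] (same object as result1, result2)
`print(result1)` → prints [6, 1, 7]
`print(result2)` → prints [6, 1, 7]
`print(result3)` → prints [6, 1, 7]
`print(result1 is result2)` → prints True

Answer:
[6, 1, 7]
[6, 1, 7]
[6, 1, 7]
True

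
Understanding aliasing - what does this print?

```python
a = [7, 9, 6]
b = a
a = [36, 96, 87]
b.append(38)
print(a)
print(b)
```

Key concept: rebinding vs mutation: a is rebound to a new list, b still points at the original.
Step by step:
`a = [7, 9, 6]` → a = [7, 9, 6]
`b = a` → b = [7, 9, 6] (same object as a)
`a = [36, 96, 87]` → a = [36, 96, 87]
`b.append(38)` → b = [7, 9, 6, 38]
`print(a)` → prints [36, 96, 87]
`print(b)` → prints [7, 9, 6, 38]

Answer:
[36, 96, 87]
[7, 9, 6, 38]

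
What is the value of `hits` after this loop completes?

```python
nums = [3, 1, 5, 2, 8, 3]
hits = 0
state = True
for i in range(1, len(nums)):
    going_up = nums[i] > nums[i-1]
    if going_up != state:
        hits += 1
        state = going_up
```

Count direction changes in [3, 1, 5, 2, 8, 3]
`hits` takes the values: 0 → 1 → 2 → 3 → 4 → 5

Answer: 5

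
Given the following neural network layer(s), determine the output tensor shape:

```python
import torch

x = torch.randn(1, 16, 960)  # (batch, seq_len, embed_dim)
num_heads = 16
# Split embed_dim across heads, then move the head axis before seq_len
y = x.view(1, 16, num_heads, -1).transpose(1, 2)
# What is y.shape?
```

Input: (1, 16, 960) -> head_dim = 960 // 16 = 60; after view: (1, 16, 16, 60) -> after transpose(1, 2): (1, 16, 16, 60) -> Output: (1, 16, 16, 60)

Answer: (1, 16, 16, 60)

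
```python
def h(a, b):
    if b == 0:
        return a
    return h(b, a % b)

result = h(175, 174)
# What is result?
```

h(175, 174) -> h(174, 1) -> h(1, 0) -> 1

Answer: 1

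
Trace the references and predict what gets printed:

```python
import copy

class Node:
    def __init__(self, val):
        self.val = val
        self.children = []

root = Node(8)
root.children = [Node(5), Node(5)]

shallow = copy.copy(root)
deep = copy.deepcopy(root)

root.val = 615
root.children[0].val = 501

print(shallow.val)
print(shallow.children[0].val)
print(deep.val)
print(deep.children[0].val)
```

Key concept: deep copy with custom objects.
Step by step:
`root = Node(8)` → root = Node(val=8, children=[])
`root.children = [Node(5), Node(5)]` → root = Node(val=8, children=[Node(val=5, children=[]), Node(val=5, children=[])])
`shallow = copy.copy(root)` → shallow = Node(val=8, children=[Node(val=5, children=[]), Node(val=5, children=[])])
`deep = copy.deepcopy(root)` → deep = Node(val=8, children=[Node(val=5, children=[]), Node(val=5, children=[])])
`root.val = 615` → root = Node(val=615, children=[Node(val=5, children=[]), Node(val=5, children=[])])
`root.children[0].val = 501` → root = Node(val=615, children=[Node(val=501, children=[]), Node(val=5, children=[])]); shallow = Node(val=8, children=[Node(val=501, children=[]), Node(val=5, children=[])])
`print(shallow.val)` → prints 8
`print(shallow.children[0].val)` → prints 501
`print(deep.val)` → prints 8
`print(deep.children[0].val)` → prints 5

Answer:
8
501
8
5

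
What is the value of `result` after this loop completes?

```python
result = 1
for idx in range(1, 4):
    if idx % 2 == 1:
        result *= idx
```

Product of odd numbers 1 to 3
`result` takes the values: 1 → 3

Answer: 3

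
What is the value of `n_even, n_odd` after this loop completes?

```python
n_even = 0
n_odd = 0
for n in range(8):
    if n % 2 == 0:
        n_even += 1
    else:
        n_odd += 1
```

Count evens and odds in range(8)
`n_even, n_odd` takes the values: (0, 0) → (1, 0) → (1, 1) → (2, 1) → (2, 2) → (3, 2) → (3, 3) → (4, 3) → (4, 4)

Answer: 4, 4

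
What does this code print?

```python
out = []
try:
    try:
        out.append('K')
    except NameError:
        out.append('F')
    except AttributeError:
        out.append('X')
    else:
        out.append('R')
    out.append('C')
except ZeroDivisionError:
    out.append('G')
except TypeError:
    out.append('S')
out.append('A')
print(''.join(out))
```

Execution trace: 'K' (inner try body, no exception) → 'R' (inner else) → 'C' (try body, no exception) → 'A' (after the try/except). Output: KRCA

Answer: KRCA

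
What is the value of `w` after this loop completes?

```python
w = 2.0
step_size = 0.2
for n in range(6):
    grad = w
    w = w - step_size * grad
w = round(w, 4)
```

Gradient descent: w = 2.0 * (1 - 0.2)^6
`w` takes the values: 2.0 → 1.6 → 1.28 → 1.024 → 0.8192 → 0.65536 → 0.524288 → 0.5243

Answer: 0.5243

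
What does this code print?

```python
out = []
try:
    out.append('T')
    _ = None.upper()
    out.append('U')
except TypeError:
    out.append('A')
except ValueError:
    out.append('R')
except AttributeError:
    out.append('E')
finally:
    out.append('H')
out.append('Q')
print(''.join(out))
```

Execution trace: 'T' (try body) → 'E' (except AttributeError) → 'H' (finally) → 'Q' (after the try/except). Output: TEHQ

Answer: TEHQ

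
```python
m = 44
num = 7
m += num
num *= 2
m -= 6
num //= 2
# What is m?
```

Trace:
`m = 44` → m = 44
`num = 7` → num = 7
`m += num` → m = 51
`num *= 2` → num = 14
`m -= 6` → m = 45
`num //= 2` → num = 7
So m = 45

Answer: 45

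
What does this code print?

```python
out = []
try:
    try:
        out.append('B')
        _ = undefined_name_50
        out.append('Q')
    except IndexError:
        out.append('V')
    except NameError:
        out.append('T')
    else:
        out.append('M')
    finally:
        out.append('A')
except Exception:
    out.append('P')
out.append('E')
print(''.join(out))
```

Execution trace: 'B' (inner try body) → 'T' (inner except NameError) → 'A' (inner finally) → 'E' (after the try/except). Output: BTAE

Answer: BTAE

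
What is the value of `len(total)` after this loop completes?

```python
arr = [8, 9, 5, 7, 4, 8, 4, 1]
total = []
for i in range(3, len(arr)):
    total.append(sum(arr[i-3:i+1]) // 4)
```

Number of 4-element averages
`total` takes the values: [] → [7] → [7, 6] → [7, 6, 6] → [7, 6, 6, 5] → [7, 6, 6, 5, 4]
So `len(total)` = 5

Answer: 5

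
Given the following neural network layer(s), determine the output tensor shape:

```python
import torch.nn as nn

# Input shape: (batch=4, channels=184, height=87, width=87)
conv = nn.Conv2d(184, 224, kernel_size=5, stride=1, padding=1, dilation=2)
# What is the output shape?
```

Input: (4, 184, 87, 87) -> Output: (4, 224, 81, 81)

Answer: (4, 224, 81, 81)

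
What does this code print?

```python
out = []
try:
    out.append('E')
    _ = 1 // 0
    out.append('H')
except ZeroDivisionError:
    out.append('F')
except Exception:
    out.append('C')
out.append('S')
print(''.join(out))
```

Execution trace: 'E' (try body) → 'F' (except ZeroDivisionError) → 'S' (after the try/except). Output: EFS

Answer: EFS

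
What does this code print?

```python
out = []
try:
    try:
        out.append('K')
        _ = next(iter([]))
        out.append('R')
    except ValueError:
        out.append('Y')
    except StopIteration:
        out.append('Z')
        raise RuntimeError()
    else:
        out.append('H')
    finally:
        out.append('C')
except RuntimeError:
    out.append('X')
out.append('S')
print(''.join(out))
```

Execution trace: 'K' (inner try body) → 'Z' (inner except StopIteration) → 'C' (inner finally) → 'X' (outer except RuntimeError) → 'S' (after the try/except). Output: KZCXS

Answer: KZCXS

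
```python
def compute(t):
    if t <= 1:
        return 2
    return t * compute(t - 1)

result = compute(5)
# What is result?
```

compute(5) = 5 * 4 * 3 * 2 * 2 = 240

Answer: 240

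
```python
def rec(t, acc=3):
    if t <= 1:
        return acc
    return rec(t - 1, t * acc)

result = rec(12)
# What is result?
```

Accumulator trace (n, acc): (12, 3) -> (11, 36) -> (10, 396) -> (9, 3960) -> (8, 35640) -> (7, 285120) -> (6, 1995840) -> (5, 11975040) -> (4, 59875200) -> (3, 239500800) -> (2, 718502400) -> (1, 1437004800) -> return 1437004800

Answer: 1437004800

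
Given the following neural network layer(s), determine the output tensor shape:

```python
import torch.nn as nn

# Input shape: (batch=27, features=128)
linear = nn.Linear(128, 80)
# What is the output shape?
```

Input: (27, 128) -> Output: (27, 80)

Answer: (27, 80)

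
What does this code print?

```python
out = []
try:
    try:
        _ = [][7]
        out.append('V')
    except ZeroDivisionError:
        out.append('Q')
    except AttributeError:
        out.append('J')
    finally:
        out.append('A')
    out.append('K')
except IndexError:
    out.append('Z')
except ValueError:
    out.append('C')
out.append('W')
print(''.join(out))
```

Execution trace: 'A' (inner finally) → 'Z' (except IndexError) → 'W' (after the try/except). Output: AZW

Answer: AZW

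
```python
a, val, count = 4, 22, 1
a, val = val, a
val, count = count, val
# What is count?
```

Trace:
`a, val, count = 4, 22, 1` → a = 4; val = 22; count = 1
`a, val = val, a` → a = 22; val = 4
`val, count = count, val` → val = 1; count = 4
So count = 4

Answer: 4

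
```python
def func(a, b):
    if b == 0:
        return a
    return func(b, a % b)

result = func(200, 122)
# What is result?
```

func(200, 122) -> func(122, 78) -> func(78, 44) -> func(44, 34) -> func(34, 10) -> func(10, 4) -> func(4, 2) -> func(2, 0) -> 2

Answer: 2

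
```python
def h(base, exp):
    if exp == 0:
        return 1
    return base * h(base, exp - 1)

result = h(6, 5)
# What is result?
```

h(6, 5) = 6 * 6 * 6 * 6 * 6 = 7776

Answer: 7776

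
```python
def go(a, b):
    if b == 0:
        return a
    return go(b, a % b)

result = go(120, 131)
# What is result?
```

go(120, 131) -> go(131, 120) -> go(120, 11) -> go(11, 10) -> go(10, 1) -> go(1, 0) -> 1

Answer: 1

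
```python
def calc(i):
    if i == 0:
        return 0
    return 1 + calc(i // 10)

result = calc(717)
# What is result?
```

Count of digits of 717: 3

Answer: 3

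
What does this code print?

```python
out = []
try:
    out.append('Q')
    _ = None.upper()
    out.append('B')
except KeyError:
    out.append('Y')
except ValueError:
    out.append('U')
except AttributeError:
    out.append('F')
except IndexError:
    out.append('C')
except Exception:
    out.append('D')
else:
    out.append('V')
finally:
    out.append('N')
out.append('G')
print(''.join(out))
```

Execution trace: 'Q' (try body) → 'F' (except AttributeError) → 'N' (finally) → 'G' (after the try/except). Output: QFNG

Answer: QFNG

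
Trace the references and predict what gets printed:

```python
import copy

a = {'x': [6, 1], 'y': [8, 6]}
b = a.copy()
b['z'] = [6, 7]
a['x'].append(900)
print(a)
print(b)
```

Key concept: shallow copy of dict with mutable values.
Step by step:
`a = {'x': [6, 1], 'y': [8, 6]}` → a = {'x': [6, 1], 'y': [8, 6]}
`b = a.copy()` → b = {'x': [6, 1], 'y': [8, 6]}
`b['z'] = [6, 7]` → b = {'x': [6, 1], 'y': [8, 6], 'z': [6, 7]}
`a['x'].append(900)` → a = {'x': [6, 1, 900], 'y': [8, 6]}; b = {'x': [6, 1, 900], 'y': [8, 6], 'z': [6, 7]}
`print(a)` → prints {'x': [6, 1, 900], 'y': [8, 6]}
`print(b)` → prints {'x': [6, 1, 900], 'y': [8, 6], 'z': [6, 7]}

Answer:
{'x': [6, 1, 900], 'y': [8, 6]}
{'x': [6, 1, 900], 'y': [8, 6], 'z': [6, 7]}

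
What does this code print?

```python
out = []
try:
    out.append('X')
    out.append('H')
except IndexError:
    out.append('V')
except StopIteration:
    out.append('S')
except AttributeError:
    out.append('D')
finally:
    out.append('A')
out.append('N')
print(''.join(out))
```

Execution trace: 'X' (try body) → 'H' (try body, no exception) → 'A' (finally) → 'N' (after the try/except). Output: XHAN

Answer: XHAN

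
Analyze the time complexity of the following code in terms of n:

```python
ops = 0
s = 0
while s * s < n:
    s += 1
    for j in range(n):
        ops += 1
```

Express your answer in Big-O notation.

Each loop level contributes: √n × n. Multiplying the contributions gives O(n√n).

Answer: O(n√n)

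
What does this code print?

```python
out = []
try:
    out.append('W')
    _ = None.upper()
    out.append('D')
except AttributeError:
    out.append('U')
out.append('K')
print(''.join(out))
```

Execution trace: 'W' (try body) → 'U' (except AttributeError) → 'K' (after the try/except). Output: WUK

Answer: WUK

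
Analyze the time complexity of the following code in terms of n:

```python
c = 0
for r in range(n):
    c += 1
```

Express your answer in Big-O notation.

Each loop level contributes: n. Multiplying the contributions gives O(n).

Answer: O(n)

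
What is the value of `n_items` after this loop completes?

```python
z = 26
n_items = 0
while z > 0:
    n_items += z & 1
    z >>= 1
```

Count set bits in 26 (binary: 0b11010)
`n_items` takes the values: 0 → 1 → 2 → 3

Answer: 3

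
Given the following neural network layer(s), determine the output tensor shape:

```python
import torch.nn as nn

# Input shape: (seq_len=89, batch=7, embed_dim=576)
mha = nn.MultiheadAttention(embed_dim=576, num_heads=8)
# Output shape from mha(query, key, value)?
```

Input: (89, 7, 576) -> Output: (89, 7, 576)

Answer: (89, 7, 576)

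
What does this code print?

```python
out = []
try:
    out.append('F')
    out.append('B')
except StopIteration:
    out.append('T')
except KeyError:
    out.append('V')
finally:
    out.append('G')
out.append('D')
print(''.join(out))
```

Execution trace: 'F' (try body) → 'B' (try body, no exception) → 'G' (finally) → 'D' (after the try/except). Output: FBGD

Answer: FBGD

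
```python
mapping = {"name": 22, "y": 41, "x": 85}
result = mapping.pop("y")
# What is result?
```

Trace:
`mapping = {"name": 22, "y": 41, "x": 85}` → mapping = {'name': 22, 'y': 41, 'x': 85}
`result = mapping.pop("y")` → mapping = {'name': 22, 'x': 85}; result = 41
So result = 41

Answer: 41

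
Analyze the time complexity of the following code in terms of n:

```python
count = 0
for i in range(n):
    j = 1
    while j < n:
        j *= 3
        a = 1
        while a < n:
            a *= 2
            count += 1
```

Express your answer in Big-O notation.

Each loop level contributes: n × log n × log n. Multiplying the contributions gives O(n log² n).

Answer: O(n log² n)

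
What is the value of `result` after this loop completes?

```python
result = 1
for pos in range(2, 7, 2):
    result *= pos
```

Product of even numbers 2 to 6
`result` takes the values: 1 → 2 → 8 → 48

Answer: 48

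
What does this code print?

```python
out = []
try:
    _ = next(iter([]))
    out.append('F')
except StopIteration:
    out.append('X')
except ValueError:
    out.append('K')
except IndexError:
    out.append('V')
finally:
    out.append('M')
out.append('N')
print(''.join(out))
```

Execution trace: 'X' (except StopIteration) → 'M' (finally) → 'N' (after the try/except). Output: XMN

Answer: XMN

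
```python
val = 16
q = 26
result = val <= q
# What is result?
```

Trace:
`val = 16` → val = 16
`q = 26` → q = 26
`result = val <= q` → result = True
So result = True

Answer: True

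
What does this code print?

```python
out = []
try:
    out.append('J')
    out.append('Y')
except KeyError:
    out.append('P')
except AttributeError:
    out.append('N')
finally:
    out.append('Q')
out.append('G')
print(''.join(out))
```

Execution trace: 'J' (try body) → 'Y' (try body, no exception) → 'Q' (finally) → 'G' (after the try/except). Output: JYQG

Answer: JYQG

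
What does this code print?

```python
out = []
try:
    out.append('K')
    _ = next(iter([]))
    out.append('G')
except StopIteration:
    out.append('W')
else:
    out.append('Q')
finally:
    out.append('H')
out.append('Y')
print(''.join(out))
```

Execution trace: 'K' (try body) → 'W' (except StopIteration) → 'H' (finally) → 'Y' (after the try/except). Output: KWHY

Answer: KWHY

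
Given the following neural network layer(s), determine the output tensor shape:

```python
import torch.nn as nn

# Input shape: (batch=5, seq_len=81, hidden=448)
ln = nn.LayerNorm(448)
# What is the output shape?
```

Input: (5, 81, 448) -> Output: (5, 81, 448)

Answer: (5, 81, 448)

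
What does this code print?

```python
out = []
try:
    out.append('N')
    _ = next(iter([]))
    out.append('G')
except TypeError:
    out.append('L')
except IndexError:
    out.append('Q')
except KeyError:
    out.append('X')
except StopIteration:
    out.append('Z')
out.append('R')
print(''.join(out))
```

Execution trace: 'N' (try body) → 'Z' (except StopIteration) → 'R' (after the try/except). Output: NZR

Answer: NZR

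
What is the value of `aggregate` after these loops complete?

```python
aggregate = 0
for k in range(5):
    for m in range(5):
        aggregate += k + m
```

Sum of all k+m for k,m in 5x5
`aggregate` takes the values: 0 → 1 → 3 → 6 → 10 → 11 → 13 → 16 → 20 → 25 → 27 → 30 → 34 → 39 → 45 → 48 → 52 → 57 → 63 → 70 → 74 → 79 → 85 → 92 → 100

Answer: 100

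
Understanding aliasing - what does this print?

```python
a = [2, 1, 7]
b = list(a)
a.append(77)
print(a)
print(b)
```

Key concept: list() constructor creates copy.
Step by step:
`a = [2, 1, 7]` → a = [2, 1, 7]
`b = list(a)` → b = [2, 1, 7]
`a.append(77)` → a = [2, 1, 7, 77]
`print(a)` → prints [2, 1, 7, 77]
`print(b)` → prints [2, 1, 7]

Answer:
[2, 1, 7, 77]
[2, 1, 7]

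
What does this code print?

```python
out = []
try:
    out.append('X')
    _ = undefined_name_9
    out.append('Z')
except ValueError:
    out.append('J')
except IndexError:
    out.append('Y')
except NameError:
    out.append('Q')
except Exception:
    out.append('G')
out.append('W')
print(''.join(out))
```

Execution trace: 'X' (try body) → 'Q' (except NameError) → 'W' (after the try/except). Output: XQW

Answer: XQW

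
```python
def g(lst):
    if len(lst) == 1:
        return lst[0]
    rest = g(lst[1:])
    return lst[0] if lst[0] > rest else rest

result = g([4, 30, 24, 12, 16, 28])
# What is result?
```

Recursive max over [4, 30, 24, 12, 16, 28] = 30

Answer: 30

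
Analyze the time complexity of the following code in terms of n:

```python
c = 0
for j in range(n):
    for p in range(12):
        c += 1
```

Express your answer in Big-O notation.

Each loop level contributes: n × 1. Multiplying the contributions gives O(n).

Answer: O(n)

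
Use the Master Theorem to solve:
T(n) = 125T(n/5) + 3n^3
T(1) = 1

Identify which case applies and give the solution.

a=125, b=5, f(n)=3n^3. log_5(125) = 3. Since c=3 = 3, Case 2 applies: T(n) = Θ(n^log_b(a) · log n) = O(n^3 log n).

Answer: O(n^3 log n) - Case 2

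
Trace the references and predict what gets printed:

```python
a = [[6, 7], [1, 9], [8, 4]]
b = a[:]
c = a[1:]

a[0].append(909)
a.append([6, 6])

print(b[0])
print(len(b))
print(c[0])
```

Key concept: slice with nested mutation.
Step by step:
`a = [[6, 7], [1, 9], [8, 4]]` → a = [[6, 7], [1, 9], [8, 4]]
`b = a[:]` → b = [[6, 7], [1, 9], [8, 4]]
`c = a[1:]` → c = [[1, 9], [8, 4]]
`a[0].append(909)` → a = [[6, 7, 909], [1, 9], [8, 4]]; b = [[6, 7, 909], [1, 9], [8, 4]]
`a.append([6, 6])` → a = [[6, 7, 909], [1, 9], [8, 4], [6, 6]]
`print(b[0])` → prints [6, 7, 909]
`print(len(b))` → prints 3
`print(c[0])` → prints [1, 9]

Answer:
[6, 7, 909]
3
[1, 9]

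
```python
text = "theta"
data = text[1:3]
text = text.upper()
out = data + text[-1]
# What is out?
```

Trace:
`text = "theta"` → text = 'theta'
`data = text[1:3]` → data = 'he'
`text = text.upper()` → text = 'THETA'
`out = data + text[-1]` → out = 'heA'
So out = 'heA'

Answer: 'heA'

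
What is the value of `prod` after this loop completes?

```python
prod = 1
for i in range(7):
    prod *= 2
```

2^7 = 128
`prod` takes the values: 1 → 2 → 4 → 8 → 16 → 32 → 64 → 128

Answer: 128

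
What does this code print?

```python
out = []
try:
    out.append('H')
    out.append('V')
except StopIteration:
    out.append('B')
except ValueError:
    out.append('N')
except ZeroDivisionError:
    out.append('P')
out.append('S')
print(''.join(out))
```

Execution trace: 'H' (try body) → 'V' (try body, no exception) → 'S' (after the try/except). Output: HVS

Answer: HVS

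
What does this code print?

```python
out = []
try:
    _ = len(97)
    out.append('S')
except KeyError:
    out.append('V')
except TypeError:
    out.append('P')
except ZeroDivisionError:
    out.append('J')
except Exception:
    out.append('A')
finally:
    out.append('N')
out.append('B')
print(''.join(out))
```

Execution trace: 'P' (except TypeError) → 'N' (finally) → 'B' (after the try/except). Output: PNB

Answer: PNB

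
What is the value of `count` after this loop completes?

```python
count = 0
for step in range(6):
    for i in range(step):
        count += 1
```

Triangle number: 0+1+2+...+5
`count` takes the values: 0 → 1 → 2 → 3 → 4 → 5 → 6 → 7 → 8 → 9 → 10 → 11 → 12 → 13 → 14 → 15

Answer: 15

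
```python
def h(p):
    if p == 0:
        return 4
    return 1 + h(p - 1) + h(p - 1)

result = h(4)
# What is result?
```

h(p) = 1 + 2·h(p-1), h(0)=4. Closed form: (4+1)·2^4 - 1 = 79.

Answer: 79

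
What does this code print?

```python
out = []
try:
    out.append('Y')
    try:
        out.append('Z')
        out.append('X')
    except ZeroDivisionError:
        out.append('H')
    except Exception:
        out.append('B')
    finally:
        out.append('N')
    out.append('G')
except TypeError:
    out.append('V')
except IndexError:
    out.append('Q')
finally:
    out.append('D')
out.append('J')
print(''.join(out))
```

Execution trace: 'Y' (try body) → 'Z' (inner try body) → 'X' (inner try body, no exception) → 'N' (inner finally) → 'G' (try body, no exception) → 'D' (finally) → 'J' (after the try/except). Output: YZXNGDJ

Answer: YZXNGDJ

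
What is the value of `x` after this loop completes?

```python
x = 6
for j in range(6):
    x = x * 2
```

Multiply by 2, 6 times: 6 * 2^6 = 384
`x` takes the values: 6 → 12 → 24 → 48 → 96 → 192 → 384

Answer: 384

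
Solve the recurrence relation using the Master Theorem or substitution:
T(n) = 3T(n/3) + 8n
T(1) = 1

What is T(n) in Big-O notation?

By Master Theorem: a=3, b=3, f(n)=8n. Since log_3(3) = 1 and f(n) = Θ(n^1), Case 2 applies. T(n) = O(n log n).

Answer: O(n log n)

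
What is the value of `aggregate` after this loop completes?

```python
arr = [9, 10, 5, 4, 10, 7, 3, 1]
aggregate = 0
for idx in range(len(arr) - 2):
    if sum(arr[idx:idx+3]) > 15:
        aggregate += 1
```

Count windows with sum > 15
`aggregate` takes the values: 0 → 1 → 2 → 3 → 4 → 5

Answer: 5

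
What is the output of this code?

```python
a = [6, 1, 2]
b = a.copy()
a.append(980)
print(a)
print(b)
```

Key concept: list.copy() creates independent copy.
Step by step:
`a = [6, 1, 2]` → a = [6, 1, 2]
`b = a.copy()` → b = [6, 1, 2]
`a.append(980)` → a = [6, 1, 2, 980]
`print(a)` → prints [6, 1, 2, 980]
`print(b)` → prints [6, 1, 2]

Answer:
[6, 1, 2, 980]
[6, 1, 2]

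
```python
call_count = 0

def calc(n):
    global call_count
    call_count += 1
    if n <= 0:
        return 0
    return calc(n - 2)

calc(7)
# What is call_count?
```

Linear recursion stepping by 2: 5 calls from n=7 down to ≤0.

Answer: 5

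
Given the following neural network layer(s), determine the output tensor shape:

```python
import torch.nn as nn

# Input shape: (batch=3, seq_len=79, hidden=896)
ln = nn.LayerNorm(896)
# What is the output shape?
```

Input: (3, 79, 896) -> Output: (3, 79, 896)

Answer: (3, 79, 896)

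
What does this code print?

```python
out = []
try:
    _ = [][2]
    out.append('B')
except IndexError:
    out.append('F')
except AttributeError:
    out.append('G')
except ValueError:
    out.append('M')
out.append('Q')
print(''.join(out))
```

Execution trace: 'F' (except IndexError) → 'Q' (after the try/except). Output: FQ

Answer: FQ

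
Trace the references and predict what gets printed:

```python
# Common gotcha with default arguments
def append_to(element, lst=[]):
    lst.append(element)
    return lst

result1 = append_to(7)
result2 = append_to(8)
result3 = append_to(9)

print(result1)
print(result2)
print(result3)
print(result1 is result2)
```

Key concept: mutable default argument gotcha.
Step by step:
`result1 = append_to(7)` → result1 = [7]
`result2 = append_to(8)` → result1 = [7, 8] (same object as result2); result2 = [7, 8] (same object as result1)
`result3 = append_to(9)` → result1 = [7, 8, 9] (same object as result2, result3); result2 = [7, 8, 9] (same object as result1, result3); result3 = [7, 8, 9] (same object as result1, result2)
`print(result1)` → prints [7, 8, 9]
`print(result2)` → prints [7, 8, 9]
`print(result3)` → prints [7, 8, 9]
`print(result1 is result2)` → prints True

Answer:
[7, 8, 9]
[7, 8, 9]
[7, 8, 9]
True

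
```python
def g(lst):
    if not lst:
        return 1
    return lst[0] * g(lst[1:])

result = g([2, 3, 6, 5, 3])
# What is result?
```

Product over [2, 3, 6, 5, 3] = 2 * 3 * 6 * 5 * 3 = 540

Answer: 540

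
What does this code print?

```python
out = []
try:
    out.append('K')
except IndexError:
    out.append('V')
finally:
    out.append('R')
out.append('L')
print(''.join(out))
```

Execution trace: 'K' (try body, no exception) → 'R' (finally) → 'L' (after the try/except). Output: KRL

Answer: KRL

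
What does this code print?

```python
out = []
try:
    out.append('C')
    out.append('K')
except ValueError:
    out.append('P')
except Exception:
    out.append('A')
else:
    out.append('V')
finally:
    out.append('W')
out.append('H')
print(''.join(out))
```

Execution trace: 'C' (try body) → 'K' (try body, no exception) → 'V' (else) → 'W' (finally) → 'H' (after the try/except). Output: CKVWH

Answer: CKVWH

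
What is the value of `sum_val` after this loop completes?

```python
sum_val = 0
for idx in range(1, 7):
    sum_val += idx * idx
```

Sum of squares 1² to 6² = 91
`sum_val` takes the values: 0 → 1 → 5 → 14 → 30 → 55 → 91

Answer: 91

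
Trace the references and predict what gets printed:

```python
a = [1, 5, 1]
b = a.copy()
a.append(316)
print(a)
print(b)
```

Key concept: list.copy() creates independent copy.
Step by step:
`a = [1, 5, 1]` → a = [1, 5, 1]
`b = a.copy()` → b = [1, 5, 1]
`a.append(316)` → a = [1, 5, 1, 316]
`print(a)` → prints [1, 5, 1, 316]
`print(b)` → prints [1, 5, 1]

Answer:
[1, 5, 1, 316]
[1, 5, 1]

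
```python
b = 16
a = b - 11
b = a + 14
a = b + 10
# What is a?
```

Trace:
`b = 16` → b = 16
`a = b - 11` → a = 5
`b = a + 14` → b = 19
`a = b + 10` → a = 29
So a = 29

Answer: 29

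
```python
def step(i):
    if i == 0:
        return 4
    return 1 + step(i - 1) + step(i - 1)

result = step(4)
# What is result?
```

step(i) = 1 + 2·step(i-1), step(0)=4. Closed form: (4+1)·2^4 - 1 = 79.

Answer: 79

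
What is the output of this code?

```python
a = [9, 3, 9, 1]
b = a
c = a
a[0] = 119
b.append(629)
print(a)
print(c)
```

Key concept: multiple aliases.
Step by step:
`a = [9, 3, 9, 1]` → a = [9, 3, 9, 1]
`b = a` → b = [9, 3, 9, 1] (same object as a)
`c = a` → c = [9, 3, 9, 1] (same object as a, b)
`a[0] = 119` → a = [119, 3, 9, 1] (same object as b, c); b = [119, 3, 9, 1] (same object as a, c); c = [119, 3, 9, 1] (same object as a, b)
`b.append(629)` → a = [119, 3, 9, 1, 629] (same object as b, c); b = [119, 3, 9, 1, 629] (same object as a, c); c = [119, 3, 9, 1, 629] (same object as a, b)
`print(a)` → prints [119, 3, 9, 1, 629]
`print(c)` → prints [119, 3, 9, 1, 629]

Answer:
[119, 3, 9, 1, 629]
[119, 3, 9, 1, 629]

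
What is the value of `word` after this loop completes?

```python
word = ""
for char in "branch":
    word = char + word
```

Reverse 'branch'
`word` takes the values: "" → "b" → "rb" → "arb" → "narb" → "cnarb" → "hcnarb"

Answer: "hcnarb"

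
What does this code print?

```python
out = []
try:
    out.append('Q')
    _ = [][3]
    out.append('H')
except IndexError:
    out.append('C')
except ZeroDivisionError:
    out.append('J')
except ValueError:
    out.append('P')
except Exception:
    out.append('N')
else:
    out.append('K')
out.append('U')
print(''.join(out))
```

Execution trace: 'Q' (try body) → 'C' (except IndexError) → 'U' (after the try/except). Output: QCU

Answer: QCU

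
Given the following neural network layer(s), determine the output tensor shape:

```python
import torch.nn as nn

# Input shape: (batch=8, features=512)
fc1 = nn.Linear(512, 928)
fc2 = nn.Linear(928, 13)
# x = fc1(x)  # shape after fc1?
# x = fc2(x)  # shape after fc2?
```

Input: (8, 512) -> after fc1: (8, 928) -> Output: (8, 13)

Answer: (8, 13)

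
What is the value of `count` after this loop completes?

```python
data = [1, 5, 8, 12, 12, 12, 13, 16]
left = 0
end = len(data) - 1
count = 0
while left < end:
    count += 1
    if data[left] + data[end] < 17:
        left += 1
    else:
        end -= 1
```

Steps to find pair summing to 17
`count` takes the values: 0 → 1 → 2 → 3 → 4 → 5 → 6 → 7

Answer: 7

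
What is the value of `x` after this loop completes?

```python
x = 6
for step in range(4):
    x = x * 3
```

Multiply by 3, 4 times: 6 * 3^4 = 486
`x` takes the values: 6 → 18 → 54 → 162 → 486

Answer: 486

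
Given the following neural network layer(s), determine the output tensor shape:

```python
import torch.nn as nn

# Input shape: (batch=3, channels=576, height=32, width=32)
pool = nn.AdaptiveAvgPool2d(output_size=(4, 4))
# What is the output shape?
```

Input: (3, 576, 32, 32) -> Output: (3, 576, 4, 4)

Answer: (3, 576, 4, 4)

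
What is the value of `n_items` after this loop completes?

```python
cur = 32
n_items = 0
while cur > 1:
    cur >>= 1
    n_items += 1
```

Count right shifts until 1
`n_items` takes the values: 0 → 1 → 2 → 3 → 4 → 5

Answer: 5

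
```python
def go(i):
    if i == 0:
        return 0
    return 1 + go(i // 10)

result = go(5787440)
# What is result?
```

Count of digits of 5787440: 7

Answer: 7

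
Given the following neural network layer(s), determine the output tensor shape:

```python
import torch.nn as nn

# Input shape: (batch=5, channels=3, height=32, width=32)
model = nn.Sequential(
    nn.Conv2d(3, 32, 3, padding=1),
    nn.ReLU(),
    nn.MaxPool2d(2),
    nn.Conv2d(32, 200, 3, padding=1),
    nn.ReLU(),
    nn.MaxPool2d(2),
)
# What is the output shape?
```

Input: (5, 3, 32, 32) -> after first Conv2d: (5, 32, 32, 32) -> after first MaxPool2d: (5, 32, 16, 16) -> after second Conv2d: (5, 200, 16, 16) -> Output: (5, 200, 8, 8)

Answer: (5, 200, 8, 8)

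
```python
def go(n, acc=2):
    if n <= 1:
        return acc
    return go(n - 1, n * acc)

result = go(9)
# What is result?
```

Accumulator trace (n, acc): (9, 2) -> (8, 18) -> (7, 144) -> (6, 1008) -> (5, 6048) -> (4, 30240) -> (3, 120960) -> (2, 362880) -> (1, 725760) -> return 725760

Answer: 725760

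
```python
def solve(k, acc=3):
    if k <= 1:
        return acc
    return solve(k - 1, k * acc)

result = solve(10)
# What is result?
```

Accumulator trace (n, acc): (10, 3) -> (9, 30) -> (8, 270) -> (7, 2160) -> (6, 15120) -> (5, 90720) -> (4, 453600) -> (3, 1814400) -> (2, 5443200) -> (1, 10886400) -> return 10886400

Answer: 10886400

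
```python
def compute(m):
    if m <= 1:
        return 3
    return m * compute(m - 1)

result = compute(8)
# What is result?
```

compute(8) = 8 * 7 * 6 * 5 * 4 * 3 * 2 * 3 = 120960

Answer: 120960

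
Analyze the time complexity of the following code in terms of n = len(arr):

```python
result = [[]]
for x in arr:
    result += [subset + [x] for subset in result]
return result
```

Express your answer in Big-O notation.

This is subset (power-set) generation — 2^n subsets, each materialised as a list of up to n elements. Time complexity: O(n · 2^n).

Answer: O(n · 2^n)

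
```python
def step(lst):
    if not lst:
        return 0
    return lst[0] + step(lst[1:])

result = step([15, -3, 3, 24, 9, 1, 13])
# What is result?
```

15 + (-3) + 3 + 24 + 9 + 1 + 13 + 0 = 62

Answer: 62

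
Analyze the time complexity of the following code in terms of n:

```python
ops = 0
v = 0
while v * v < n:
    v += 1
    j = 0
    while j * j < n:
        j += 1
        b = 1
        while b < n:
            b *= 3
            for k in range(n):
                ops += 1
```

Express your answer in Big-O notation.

Each loop level contributes: √n × √n × log n × n. Multiplying the contributions gives O(n^2 log n).

Answer: O(n^2 log n)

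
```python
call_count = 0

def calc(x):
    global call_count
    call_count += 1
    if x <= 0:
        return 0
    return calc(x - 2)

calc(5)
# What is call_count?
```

Linear recursion stepping by 2: 4 calls from x=5 down to ≤0.

Answer: 4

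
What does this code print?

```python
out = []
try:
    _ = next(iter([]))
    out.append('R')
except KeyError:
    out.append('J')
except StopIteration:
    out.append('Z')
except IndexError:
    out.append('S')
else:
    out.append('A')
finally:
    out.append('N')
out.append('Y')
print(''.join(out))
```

Execution trace: 'Z' (except StopIteration) → 'N' (finally) → 'Y' (after the try/except). Output: ZNY

Answer: ZNY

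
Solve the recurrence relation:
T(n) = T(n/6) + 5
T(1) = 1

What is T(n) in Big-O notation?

Each step divides n by 6 and adds 5. After log_6(n) steps we reach T(1)=1. So T(n) = 5·log_6(n) + 1 = O(log n).

Answer: O(log n)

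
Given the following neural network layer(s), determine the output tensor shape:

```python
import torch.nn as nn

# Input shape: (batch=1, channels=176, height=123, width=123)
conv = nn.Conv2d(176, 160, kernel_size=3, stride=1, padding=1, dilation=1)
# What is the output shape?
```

Input: (1, 176, 123, 123) -> Output: (1, 160, 123, 123)

Answer: (1, 160, 123, 123)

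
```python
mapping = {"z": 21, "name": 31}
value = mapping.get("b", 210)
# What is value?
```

Trace:
`mapping = {"z": 21, "name": 31}` → mapping = {'z': 21, 'name': 31}
`value = mapping.get("b", 210)` → value = 210
So value = 210

Answer: 210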